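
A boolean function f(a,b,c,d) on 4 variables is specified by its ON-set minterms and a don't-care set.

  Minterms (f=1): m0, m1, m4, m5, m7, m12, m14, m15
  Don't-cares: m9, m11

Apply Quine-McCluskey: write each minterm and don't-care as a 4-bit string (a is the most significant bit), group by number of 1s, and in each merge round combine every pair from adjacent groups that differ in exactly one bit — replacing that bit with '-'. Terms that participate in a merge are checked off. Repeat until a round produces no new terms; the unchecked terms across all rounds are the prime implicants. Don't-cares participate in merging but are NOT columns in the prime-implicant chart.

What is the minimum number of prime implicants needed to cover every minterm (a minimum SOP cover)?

3

Round 0: 0000✓ 0001✓ 0100✓ 0101✓ 0111✓ 1001✓ 1011✓ 1100✓ 1110✓ 1111✓
Round 1: -001 -100 -111 0-00✓ 0-01✓ 000-✓ 01-1 010-✓ 1-11 10-1 11-0 111-
Round 2: 0-0-
PIs = {-001, -100, -111, 0-0-, 01-1, 1-11, 10-1, 11-0, 111-}
Coverage chart:
  m0: 0-0- ←essential
  m1: -001,0-0-
  m4: -100,0-0-
  m5: 0-0-,01-1
  m7: -111,01-1
  m12: -100,11-0
  m14: 11-0,111-
  m15: -111,1-11,111-
Essential: 0-0-
Petrick residual → -111, 11-0
Min cover (3 terms): bcd + a'c' + abd'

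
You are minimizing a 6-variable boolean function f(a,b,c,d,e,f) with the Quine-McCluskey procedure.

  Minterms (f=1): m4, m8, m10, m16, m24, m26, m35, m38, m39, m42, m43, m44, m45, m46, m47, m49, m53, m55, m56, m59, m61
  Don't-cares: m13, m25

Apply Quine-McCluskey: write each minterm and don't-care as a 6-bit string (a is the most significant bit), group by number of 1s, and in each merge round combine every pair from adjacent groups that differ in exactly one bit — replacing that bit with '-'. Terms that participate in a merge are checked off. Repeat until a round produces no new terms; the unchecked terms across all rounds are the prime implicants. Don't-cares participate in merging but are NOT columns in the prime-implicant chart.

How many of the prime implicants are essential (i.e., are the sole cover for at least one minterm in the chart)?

9

[col 0] 000100, 001000*, 001010*, 001101*, 010000*, 011000*, 011001*, 011010*, 100011*, 100110*, 100111*, 101010*, 101011*, 101100*, 101101*, 101110*, 101111*, 110001*, 110101*, 110111*, 111000*, 111011*, 111101*
[col 1] -01010, -01101, -11000, 0-1000*, 0-1010*, 0010-0*, 01-000, 0110-0*, 01100-, 1-0111, 1-1011, 1-1101, 10-011*, 10-110*, 10-111*, 100-11*, 10011-*, 101-10*, 101-11*, 10101-*, 1011-0*, 1011-1*, 10110-*, 10111-*, 11-101, 110-01, 1101-1
[col 2] 0-10-0, 10--11, 10-11-, 101-1-, 1011--
Prime implicants: -01010, -01101, -11000, 0-10-0, 000100, 01-000, 01100-, 1-0111, 1-1011, 1-1101, 10--11, 10-11-, 101-1-, 1011--, 11-101, 110-01, 1101-1
PI chart (minterm → PIs covering it):
  4 | 000100  (sole → essential)
  8 | 0-10-0  (sole → essential)
  10 | -01010,0-10-0
  16 | 01-000  (sole → essential)
  24 | -11000,0-10-0,01-000,01100-
  26 | 0-10-0  (sole → essential)
  35 | 10--11  (sole → essential)
  38 | 10-11-  (sole → essential)
  39 | 1-0111,10--11,10-11-
  42 | -01010,101-1-
  43 | 1-1011,10--11,101-1-
  44 | 1011--  (sole → essential)
  45 | -01101,1-1101,1011--
  46 | 10-11-,101-1-,1011--
  47 | 10--11,10-11-,101-1-,1011--
  49 | 110-01  (sole → essential)
  53 | 11-101,110-01,1101-1
  55 | 1-0111,1101-1
  56 | -11000  (sole → essential)
  59 | 1-1011  (sole → essential)
  61 | 1-1101,11-101
Essential prime implicants: -11000, 0-10-0, 000100, 01-000, 1-1011, 10--11, 10-11-, 1011--, 110-01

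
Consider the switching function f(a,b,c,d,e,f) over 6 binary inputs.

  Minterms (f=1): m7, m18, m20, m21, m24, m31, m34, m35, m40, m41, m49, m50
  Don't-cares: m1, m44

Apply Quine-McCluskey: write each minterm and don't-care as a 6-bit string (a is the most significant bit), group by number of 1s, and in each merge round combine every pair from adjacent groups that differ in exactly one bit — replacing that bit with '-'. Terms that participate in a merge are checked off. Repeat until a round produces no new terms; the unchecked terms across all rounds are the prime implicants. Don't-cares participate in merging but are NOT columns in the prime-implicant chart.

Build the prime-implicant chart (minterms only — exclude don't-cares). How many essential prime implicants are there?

8

Round 0: 000001 000111 010010✓ 010100✓ 010101✓ 011000 011111 100010✓ 100011✓ 101000✓ 101001✓ 101100✓ 110001 110010✓
Round 1: -10010 01010- 1-0010 10001- 101-00 10100-
PIs = {-10010, 000001, 000111, 01010-, 011000, 011111, 1-0010, 10001-, 101-00, 10100-, 110001}
Coverage chart:
  m7: 000111 ←essential
  m18: -10010 ←essential
  m20: 01010- ←essential
  m21: 01010- ←essential
  m24: 011000 ←essential
  m31: 011111 ←essential
  m34: 1-0010,10001-
  m35: 10001- ←essential
  m40: 101-00,10100-
  m41: 10100- ←essential
  m49: 110001 ←essential
  m50: -10010,1-0010
Essential: -10010, 000111, 01010-, 011000, 011111, 10001-, 10100-, 110001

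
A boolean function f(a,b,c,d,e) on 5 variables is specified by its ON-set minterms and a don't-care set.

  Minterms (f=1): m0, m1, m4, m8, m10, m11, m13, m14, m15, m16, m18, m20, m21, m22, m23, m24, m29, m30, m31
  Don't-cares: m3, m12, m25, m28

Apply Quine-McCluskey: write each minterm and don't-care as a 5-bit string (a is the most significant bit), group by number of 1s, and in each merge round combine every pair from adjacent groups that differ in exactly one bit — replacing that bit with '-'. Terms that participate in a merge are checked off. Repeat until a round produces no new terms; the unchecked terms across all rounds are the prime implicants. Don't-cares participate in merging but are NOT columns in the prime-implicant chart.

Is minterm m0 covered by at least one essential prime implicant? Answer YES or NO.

size-2^0 implicants → 00000(✓)  00001(✓)  00011(✓)  00100(✓)  01000(✓)  01010(✓)  01011(✓)  01100(✓)  01101(✓)  01110(✓)  01111(✓)  10000(✓)  10010(✓)  10100(✓)  10101(✓)  10110(✓)  10111(✓)  11000(✓)  11001(✓)  11100(✓)  11101(✓)  11110(✓)  11111(✓)
size-2^1 implicants → -0000(✓)  -0100(✓)  -1000(✓)  -1100(✓)  -1101(✓)  -1110(✓)  -1111(✓)  0-000(✓)  0-011  0-100(✓)  00-00(✓)  000-1  0000-  01-00(✓)  01-10(✓)  01-11(✓)  010-0(✓)  0101-(✓)  011-0(✓)  011-1(✓)  0110-(✓)  0111-(✓)  1-000(✓)  1-100(✓)  1-101(✓)  1-110(✓)  1-111(✓)  10-00(✓)  10-10(✓)  100-0(✓)  101-0(✓)  101-1(✓)  1010-(✓)  1011-(✓)  11-00(✓)  11-01(✓)  1100-(✓)  111-0(✓)  111-1(✓)  1110-(✓)  1111-(✓)
size-2^2 implicants → --000(✓)  --100(✓)  -0-00(✓)  -1-00(✓)  -11-0(✓)  -11-1(✓)  -110-(✓)  -111-(✓)  0--00(✓)  01--0  01-1-  011--(✓)  1--00(✓)  1-1-0(✓)  1-1-1(✓)  1-10-(✓)  1-11-(✓)  10--0  101--(✓)  11-0-  111--(✓)
size-2^3 implicants → ---00  -11--  1-1--
Unchecked terms (primes): ---00, -11--, 0-011, 000-1, 0000-, 01--0, 01-1-, 1-1--, 10--0, 11-0-
Minterm coverage:
  m0 ⊆ ---00,0000-
  m1 ⊆ 000-1,0000-
  m4 ⊆ ---00 [E]
  m8 ⊆ ---00,01--0
  m10 ⊆ 01--0,01-1-
  m11 ⊆ 0-011,01-1-
  m13 ⊆ -11-- [E]
  m14 ⊆ -11--,01--0,01-1-
  m15 ⊆ -11--,01-1-
  m16 ⊆ ---00,10--0
  m18 ⊆ 10--0 [E]
  m20 ⊆ ---00,1-1--,10--0
  m21 ⊆ 1-1-- [E]
  m22 ⊆ 1-1--,10--0
  m23 ⊆ 1-1-- [E]
  m24 ⊆ ---00,11-0-
  m29 ⊆ -11--,1-1--,11-0-
  m30 ⊆ -11--,1-1--
  m31 ⊆ -11--,1-1--
E = {---00, -11--, 1-1--, 10--0}

YES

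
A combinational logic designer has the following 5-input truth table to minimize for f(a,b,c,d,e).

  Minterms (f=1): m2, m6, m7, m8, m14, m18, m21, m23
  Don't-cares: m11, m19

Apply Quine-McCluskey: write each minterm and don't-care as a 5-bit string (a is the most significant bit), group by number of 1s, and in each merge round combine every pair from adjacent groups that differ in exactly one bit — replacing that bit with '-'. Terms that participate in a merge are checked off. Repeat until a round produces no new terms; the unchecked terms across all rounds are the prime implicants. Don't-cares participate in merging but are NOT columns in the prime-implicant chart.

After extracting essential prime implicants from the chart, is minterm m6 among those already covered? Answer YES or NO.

Round 0: 00010✓ 00110✓ 00111✓ 01000 01011 01110✓ 10010✓ 10011✓ 10101✓ 10111✓
Round 1: -0010 -0111 0-110 00-10 0011- 10-11 1001- 101-1
PIs = {-0010, -0111, 0-110, 00-10, 0011-, 01000, 01011, 10-11, 1001-, 101-1}
Coverage chart:
  m2: -0010,00-10
  m6: 0-110,00-10,0011-
  m7: -0111,0011-
  m8: 01000 ←essential
  m14: 0-110 ←essential
  m18: -0010,1001-
  m21: 101-1 ←essential
  m23: -0111,10-11,101-1
Essential: 0-110, 01000, 101-1

YES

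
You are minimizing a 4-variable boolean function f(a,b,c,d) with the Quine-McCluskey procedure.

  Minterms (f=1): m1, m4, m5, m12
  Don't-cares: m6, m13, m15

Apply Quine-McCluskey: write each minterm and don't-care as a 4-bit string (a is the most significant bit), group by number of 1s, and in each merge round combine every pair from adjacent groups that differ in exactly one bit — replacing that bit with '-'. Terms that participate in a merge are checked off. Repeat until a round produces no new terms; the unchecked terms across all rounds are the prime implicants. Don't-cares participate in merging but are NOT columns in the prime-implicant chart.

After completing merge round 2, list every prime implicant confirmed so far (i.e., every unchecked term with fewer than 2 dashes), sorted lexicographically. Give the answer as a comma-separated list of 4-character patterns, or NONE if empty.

size-2^0 implicants → 0001(✓)  0100(✓)  0101(✓)  0110(✓)  1100(✓)  1101(✓)  1111(✓)
size-2^1 implicants → -100(✓)  -101(✓)  0-01  01-0  010-(✓)  11-1  110-(✓)
size-2^2 implicants → -10-
Unchecked terms (primes): -10-, 0-01, 01-0, 11-1

0-01, 01-0, 11-1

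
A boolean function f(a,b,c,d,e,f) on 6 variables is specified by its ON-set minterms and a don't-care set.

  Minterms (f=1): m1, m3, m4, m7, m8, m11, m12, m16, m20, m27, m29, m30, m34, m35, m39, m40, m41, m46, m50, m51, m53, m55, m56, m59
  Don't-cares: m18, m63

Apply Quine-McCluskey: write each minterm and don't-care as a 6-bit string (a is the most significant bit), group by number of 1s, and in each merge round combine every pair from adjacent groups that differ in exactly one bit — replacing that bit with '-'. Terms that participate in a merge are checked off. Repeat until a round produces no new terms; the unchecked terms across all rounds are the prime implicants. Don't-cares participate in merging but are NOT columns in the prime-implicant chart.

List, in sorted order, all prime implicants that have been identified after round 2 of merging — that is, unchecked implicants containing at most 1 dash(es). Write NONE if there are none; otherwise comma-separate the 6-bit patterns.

Round 0: 000001✓ 000011✓ 000100✓ 000111✓ 001000✓ 001011✓ 001100✓ 010000✓ 010010✓ 010100✓ 011011✓ 011101 011110 100010✓ 100011✓ 100111✓ 101000✓ 101001✓ 101110 110010✓ 110011✓ 110101✓ 110111✓ 111000✓ 111011✓ 111111✓
Round 1: -00011✓ -00111✓ -01000 -10010 -11011 0-0100 0-1011 00-011 00-100 000-11✓ 0000-1 001-00 010-00 0100-0 1-0010✓ 1-0011✓ 1-0111✓ 1-1000 100-11✓ 10001-✓ 10100- 11-011✓ 11-111✓ 110-11✓ 11001-✓ 1101-1 111-11✓
Round 2: -00-11 1-0-11 1-001- 11--11
PIs = {-00-11, -01000, -10010, -11011, 0-0100, 0-1011, 00-011, 00-100, 0000-1, 001-00, 010-00, 0100-0, 011101, 011110, 1-0-11, 1-001-, 1-1000, 10100-, 101110, 11--11, 1101-1}

-01000, -10010, -11011, 0-0100, 0-1011, 00-011, 00-100, 0000-1, 001-00, 010-00, 0100-0, 011101, 011110, 1-1000, 10100-, 101110, 1101-1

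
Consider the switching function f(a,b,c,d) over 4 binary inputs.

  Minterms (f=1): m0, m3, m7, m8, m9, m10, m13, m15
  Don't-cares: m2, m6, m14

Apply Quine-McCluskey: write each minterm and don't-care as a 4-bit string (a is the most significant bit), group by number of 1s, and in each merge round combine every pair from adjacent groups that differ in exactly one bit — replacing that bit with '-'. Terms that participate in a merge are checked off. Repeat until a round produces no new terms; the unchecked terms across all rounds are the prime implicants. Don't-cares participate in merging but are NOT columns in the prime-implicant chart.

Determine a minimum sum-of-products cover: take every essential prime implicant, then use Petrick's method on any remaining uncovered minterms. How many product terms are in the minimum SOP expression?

4

Round 0: 0000✓ 0010✓ 0011✓ 0110✓ 0111✓ 1000✓ 1001✓ 1010✓ 1101✓ 1110✓ 1111✓
Round 1: -000✓ -010✓ -110✓ -111✓ 0-10✓ 0-11✓ 00-0✓ 001-✓ 011-✓ 1-01 1-10✓ 10-0✓ 100- 11-1 111-✓
Round 2: --10 -0-0 -11- 0-1-
PIs = {--10, -0-0, -11-, 0-1-, 1-01, 100-, 11-1}
Coverage chart:
  m0: -0-0 ←essential
  m3: 0-1- ←essential
  m7: -11-,0-1-
  m8: -0-0,100-
  m9: 1-01,100-
  m10: --10,-0-0
  m13: 1-01,11-1
  m15: -11-,11-1
Essential: -0-0, 0-1-
Petrick residual → -11-, 1-01
Min cover (4 terms): b'd' + bc + a'c + ac'd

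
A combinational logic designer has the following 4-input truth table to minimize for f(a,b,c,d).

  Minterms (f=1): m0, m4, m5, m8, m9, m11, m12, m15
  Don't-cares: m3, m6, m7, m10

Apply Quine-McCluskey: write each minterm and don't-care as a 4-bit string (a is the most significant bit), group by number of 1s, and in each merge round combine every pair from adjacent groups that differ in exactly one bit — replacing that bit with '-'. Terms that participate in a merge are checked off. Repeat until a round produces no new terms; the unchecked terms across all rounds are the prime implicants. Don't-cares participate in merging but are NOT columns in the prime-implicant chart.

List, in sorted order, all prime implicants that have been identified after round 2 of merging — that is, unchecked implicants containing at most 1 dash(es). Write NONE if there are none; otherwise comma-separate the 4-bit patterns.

size-2^0 implicants → 0000(✓)  0011(✓)  0100(✓)  0101(✓)  0110(✓)  0111(✓)  1000(✓)  1001(✓)  1010(✓)  1011(✓)  1100(✓)  1111(✓)
size-2^1 implicants → -000(✓)  -011(✓)  -100(✓)  -111(✓)  0-00(✓)  0-11(✓)  01-0(✓)  01-1(✓)  010-(✓)  011-(✓)  1-00(✓)  1-11(✓)  10-0(✓)  10-1(✓)  100-(✓)  101-(✓)
size-2^2 implicants → --00  --11  01--  10--
Unchecked terms (primes): --00, --11, 01--, 10--

NONE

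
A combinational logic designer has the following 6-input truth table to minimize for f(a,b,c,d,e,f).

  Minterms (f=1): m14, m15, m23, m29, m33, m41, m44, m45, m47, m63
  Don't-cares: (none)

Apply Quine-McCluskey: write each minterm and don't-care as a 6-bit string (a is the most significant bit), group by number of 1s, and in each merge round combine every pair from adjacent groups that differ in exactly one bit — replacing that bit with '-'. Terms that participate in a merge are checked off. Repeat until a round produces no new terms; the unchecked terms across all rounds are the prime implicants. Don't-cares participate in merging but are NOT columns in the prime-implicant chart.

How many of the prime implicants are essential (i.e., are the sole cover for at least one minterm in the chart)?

6

[col 0] 001110*, 001111*, 010111, 011101, 100001*, 101001*, 101100*, 101101*, 101111*, 111111*
[col 1] -01111, 00111-, 1-1111, 10-001, 101-01, 1011-1, 10110-
Prime implicants: -01111, 00111-, 010111, 011101, 1-1111, 10-001, 101-01, 1011-1, 10110-
PI chart (minterm → PIs covering it):
  14 | 00111-  (sole → essential)
  15 | -01111,00111-
  23 | 010111  (sole → essential)
  29 | 011101  (sole → essential)
  33 | 10-001  (sole → essential)
  41 | 10-001,101-01
  44 | 10110-  (sole → essential)
  45 | 101-01,1011-1,10110-
  47 | -01111,1-1111,1011-1
  63 | 1-1111  (sole → essential)
Essential prime implicants: 00111-, 010111, 011101, 1-1111, 10-001, 10110-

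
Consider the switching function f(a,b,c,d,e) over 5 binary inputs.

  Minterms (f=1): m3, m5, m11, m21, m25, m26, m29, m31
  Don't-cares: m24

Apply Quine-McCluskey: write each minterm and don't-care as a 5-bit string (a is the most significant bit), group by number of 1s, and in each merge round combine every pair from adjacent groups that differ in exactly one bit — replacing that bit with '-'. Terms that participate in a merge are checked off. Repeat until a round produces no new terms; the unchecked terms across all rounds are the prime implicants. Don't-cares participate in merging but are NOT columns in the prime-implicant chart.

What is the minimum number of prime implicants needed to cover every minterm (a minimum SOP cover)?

Round 0: 00011✓ 00101✓ 01011✓ 10101✓ 11000✓ 11001✓ 11010✓ 11101✓ 11111✓
Round 1: -0101 0-011 1-101 11-01 110-0 1100- 111-1
PIs = {-0101, 0-011, 1-101, 11-01, 110-0, 1100-, 111-1}
Coverage chart:
  m3: 0-011 ←essential
  m5: -0101 ←essential
  m11: 0-011 ←essential
  m21: -0101,1-101
  m25: 11-01,1100-
  m26: 110-0 ←essential
  m29: 1-101,11-01,111-1
  m31: 111-1 ←essential
Essential: -0101, 0-011, 110-0, 111-1
Petrick residual → 11-01
Min cover (5 terms): b'cd'e + a'c'de + abd'e + abc'e' + abce

5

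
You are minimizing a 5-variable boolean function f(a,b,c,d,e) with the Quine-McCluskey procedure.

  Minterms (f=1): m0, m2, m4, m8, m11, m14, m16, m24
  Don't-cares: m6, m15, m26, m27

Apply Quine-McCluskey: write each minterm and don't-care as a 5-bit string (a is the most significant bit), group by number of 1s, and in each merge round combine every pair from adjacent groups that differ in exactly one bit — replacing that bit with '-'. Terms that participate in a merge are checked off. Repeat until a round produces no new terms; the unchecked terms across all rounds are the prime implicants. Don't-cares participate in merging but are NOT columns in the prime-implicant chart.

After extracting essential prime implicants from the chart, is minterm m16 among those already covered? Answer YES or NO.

size-2^0 implicants → 00000(✓)  00010(✓)  00100(✓)  00110(✓)  01000(✓)  01011(✓)  01110(✓)  01111(✓)  10000(✓)  11000(✓)  11010(✓)  11011(✓)
size-2^1 implicants → -0000(✓)  -1000(✓)  -1011  0-000(✓)  0-110  00-00(✓)  00-10(✓)  000-0(✓)  001-0(✓)  01-11  0111-  1-000(✓)  110-0  1101-
size-2^2 implicants → --000  00--0
Unchecked terms (primes): --000, -1011, 0-110, 00--0, 01-11, 0111-, 110-0, 1101-
Minterm coverage:
  m0 ⊆ --000,00--0
  m2 ⊆ 00--0 [E]
  m4 ⊆ 00--0 [E]
  m8 ⊆ --000 [E]
  m11 ⊆ -1011,01-11
  m14 ⊆ 0-110,0111-
  m16 ⊆ --000 [E]
  m24 ⊆ --000,110-0
E = {--000, 00--0}

YES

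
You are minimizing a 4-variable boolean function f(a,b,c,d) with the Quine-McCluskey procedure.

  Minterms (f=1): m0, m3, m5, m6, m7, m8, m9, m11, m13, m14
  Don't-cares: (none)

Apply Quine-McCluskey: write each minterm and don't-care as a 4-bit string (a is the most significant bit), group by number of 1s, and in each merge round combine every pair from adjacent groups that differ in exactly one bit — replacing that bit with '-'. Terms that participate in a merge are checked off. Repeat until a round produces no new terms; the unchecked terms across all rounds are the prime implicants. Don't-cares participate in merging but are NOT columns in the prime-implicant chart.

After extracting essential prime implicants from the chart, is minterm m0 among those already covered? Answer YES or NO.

Round 0: 0000✓ 0011✓ 0101✓ 0110✓ 0111✓ 1000✓ 1001✓ 1011✓ 1101✓ 1110✓
Round 1: -000 -011 -101 -110 0-11 01-1 011- 1-01 10-1 100-
PIs = {-000, -011, -101, -110, 0-11, 01-1, 011-, 1-01, 10-1, 100-}
Coverage chart:
  m0: -000 ←essential
  m3: -011,0-11
  m5: -101,01-1
  m6: -110,011-
  m7: 0-11,01-1,011-
  m8: -000,100-
  m9: 1-01,10-1,100-
  m11: -011,10-1
  m13: -101,1-01
  m14: -110 ←essential
Essential: -000, -110

YES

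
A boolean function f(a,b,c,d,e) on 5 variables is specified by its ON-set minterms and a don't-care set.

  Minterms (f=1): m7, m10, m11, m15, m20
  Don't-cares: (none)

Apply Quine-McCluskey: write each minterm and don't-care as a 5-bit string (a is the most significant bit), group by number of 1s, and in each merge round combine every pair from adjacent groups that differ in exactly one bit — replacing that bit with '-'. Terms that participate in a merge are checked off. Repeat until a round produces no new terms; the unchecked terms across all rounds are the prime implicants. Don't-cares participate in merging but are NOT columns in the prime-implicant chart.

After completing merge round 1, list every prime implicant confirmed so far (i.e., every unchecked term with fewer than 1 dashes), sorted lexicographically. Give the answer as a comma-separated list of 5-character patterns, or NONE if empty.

10100

Round 0: 00111✓ 01010✓ 01011✓ 01111✓ 10100
Round 1: 0-111 01-11 0101-
PIs = {0-111, 01-11, 0101-, 10100}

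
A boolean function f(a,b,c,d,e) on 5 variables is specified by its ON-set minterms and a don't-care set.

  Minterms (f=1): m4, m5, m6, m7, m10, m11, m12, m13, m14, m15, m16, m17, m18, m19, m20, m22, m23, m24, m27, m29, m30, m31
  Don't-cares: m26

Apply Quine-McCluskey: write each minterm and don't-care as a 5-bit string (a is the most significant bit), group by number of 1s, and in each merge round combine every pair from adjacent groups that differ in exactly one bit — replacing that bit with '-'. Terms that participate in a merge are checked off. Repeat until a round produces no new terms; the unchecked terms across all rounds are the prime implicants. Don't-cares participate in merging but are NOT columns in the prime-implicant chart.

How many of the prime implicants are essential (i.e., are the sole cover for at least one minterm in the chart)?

5

[col 0] 00100*, 00101*, 00110*, 00111*, 01010*, 01011*, 01100*, 01101*, 01110*, 01111*, 10000*, 10001*, 10010*, 10011*, 10100*, 10110*, 10111*, 11000*, 11010*, 11011*, 11101*, 11110*, 11111*
[col 1] -0100*, -0110*, -0111*, -1010*, -1011*, -1101*, -1110*, -1111*, 0-100*, 0-101*, 0-110*, 0-111*, 001-0*, 001-1*, 0010-*, 0011-*, 01-10*, 01-11*, 0101-*, 011-0*, 011-1*, 0110-*, 0111-*, 1-000*, 1-010*, 1-011*, 1-110*, 1-111*, 10-00*, 10-10*, 10-11*, 100-0*, 100-1*, 1000-*, 1001-*, 101-0*, 1011-*, 11-10*, 11-11*, 110-0*, 1101-*, 111-1*, 1111-*
[col 2] --110*, --111*, -01-0, -011-*, -1-10*, -1-11*, -101-*, -11-1, -111-*, 0-1-0*, 0-1-1*, 0-10-*, 0-11-*, 001--*, 01-1-*, 011--*, 1--10*, 1--11*, 1-0-0, 1-01-*, 1-11-*, 10--0, 10-1-*, 100--, 11-1-*
[col 3] --11-, -1-1-, 0-1--, 1--1-
Prime implicants: --11-, -01-0, -1-1-, -11-1, 0-1--, 1--1-, 1-0-0, 10--0, 100--
PI chart (minterm → PIs covering it):
  4 | -01-0,0-1--
  5 | 0-1--  (sole → essential)
  6 | --11-,-01-0,0-1--
  7 | --11-,0-1--
  10 | -1-1-  (sole → essential)
  11 | -1-1-  (sole → essential)
  12 | 0-1--  (sole → essential)
  13 | -11-1,0-1--
  14 | --11-,-1-1-,0-1--
  15 | --11-,-1-1-,-11-1,0-1--
  16 | 1-0-0,10--0,100--
  17 | 100--  (sole → essential)
  18 | 1--1-,1-0-0,10--0,100--
  19 | 1--1-,100--
  20 | -01-0,10--0
  22 | --11-,-01-0,1--1-,10--0
  23 | --11-,1--1-
  24 | 1-0-0  (sole → essential)
  27 | -1-1-,1--1-
  29 | -11-1  (sole → essential)
  30 | --11-,-1-1-,1--1-
  31 | --11-,-1-1-,-11-1,1--1-
Essential prime implicants: -1-1-, -11-1, 0-1--, 1-0-0, 100--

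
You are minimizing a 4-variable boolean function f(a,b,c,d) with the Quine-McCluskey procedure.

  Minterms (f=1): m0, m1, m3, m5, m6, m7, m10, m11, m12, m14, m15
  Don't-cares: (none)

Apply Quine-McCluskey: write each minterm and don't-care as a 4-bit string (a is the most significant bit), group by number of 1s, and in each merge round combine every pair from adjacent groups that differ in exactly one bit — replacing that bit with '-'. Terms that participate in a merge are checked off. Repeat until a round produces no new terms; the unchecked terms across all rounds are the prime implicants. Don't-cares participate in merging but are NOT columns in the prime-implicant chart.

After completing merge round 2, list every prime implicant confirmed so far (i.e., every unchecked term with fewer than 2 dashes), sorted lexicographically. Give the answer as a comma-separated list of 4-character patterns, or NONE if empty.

000-, 11-0

[col 0] 0000*, 0001*, 0011*, 0101*, 0110*, 0111*, 1010*, 1011*, 1100*, 1110*, 1111*
[col 1] -011*, -110*, -111*, 0-01*, 0-11*, 00-1*, 000-, 01-1*, 011-*, 1-10*, 1-11*, 101-*, 11-0, 111-*
[col 2] --11, -11-, 0--1, 1-1-
Prime implicants: --11, -11-, 0--1, 000-, 1-1-, 11-0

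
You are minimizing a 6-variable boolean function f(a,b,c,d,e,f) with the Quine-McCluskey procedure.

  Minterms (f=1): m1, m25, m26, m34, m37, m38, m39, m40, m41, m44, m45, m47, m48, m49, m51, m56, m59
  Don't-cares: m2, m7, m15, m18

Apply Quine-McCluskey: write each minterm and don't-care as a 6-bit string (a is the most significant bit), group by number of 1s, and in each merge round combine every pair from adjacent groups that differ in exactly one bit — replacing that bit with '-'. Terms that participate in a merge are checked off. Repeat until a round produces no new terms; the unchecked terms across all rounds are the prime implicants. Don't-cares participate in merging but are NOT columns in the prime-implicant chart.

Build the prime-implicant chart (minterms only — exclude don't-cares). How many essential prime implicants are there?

Round 0: 000001 000010✓ 000111✓ 001111✓ 010010✓ 011001 011010✓ 100010✓ 100101✓ 100110✓ 100111✓ 101000✓ 101001✓ 101100✓ 101101✓ 101111✓ 110000✓ 110001✓ 110011✓ 111000✓ 111011✓
Round 1: -00010 -00111✓ -01111✓ 0-0010 00-111✓ 01-010 1-1000 10-101✓ 10-111✓ 100-10 1001-1✓ 10011- 101-00✓ 101-01✓ 10100-✓ 1011-1✓ 10110-✓ 11-000 11-011 1100-1 11000-
Round 2: -0-111 10-1-1 101-0-
PIs = {-0-111, -00010, 0-0010, 000001, 01-010, 011001, 1-1000, 10-1-1, 100-10, 10011-, 101-0-, 11-000, 11-011, 1100-1, 11000-}
Coverage chart:
  m1: 000001 ←essential
  m25: 011001 ←essential
  m26: 01-010 ←essential
  m34: -00010,100-10
  m37: 10-1-1 ←essential
  m38: 100-10,10011-
  m39: -0-111,10-1-1,10011-
  m40: 1-1000,101-0-
  m41: 101-0- ←essential
  m44: 101-0- ←essential
  m45: 10-1-1,101-0-
  m47: -0-111,10-1-1
  m48: 11-000,11000-
  m49: 1100-1,11000-
  m51: 11-011,1100-1
  m56: 1-1000,11-000
  m59: 11-011 ←essential
Essential: 000001, 01-010, 011001, 10-1-1, 101-0-, 11-011

6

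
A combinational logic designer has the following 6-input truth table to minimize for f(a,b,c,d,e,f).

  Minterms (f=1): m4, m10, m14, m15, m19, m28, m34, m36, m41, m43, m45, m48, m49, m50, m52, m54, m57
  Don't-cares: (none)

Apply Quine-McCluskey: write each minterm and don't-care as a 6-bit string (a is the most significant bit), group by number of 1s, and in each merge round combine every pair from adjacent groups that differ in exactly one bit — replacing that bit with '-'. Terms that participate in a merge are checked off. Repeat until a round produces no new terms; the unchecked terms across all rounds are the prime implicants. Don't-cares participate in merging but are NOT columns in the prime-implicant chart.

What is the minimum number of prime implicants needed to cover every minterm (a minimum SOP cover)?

size-2^0 implicants → 000100(✓)  001010(✓)  001110(✓)  001111(✓)  010011  011100  100010(✓)  100100(✓)  101001(✓)  101011(✓)  101101(✓)  110000(✓)  110001(✓)  110010(✓)  110100(✓)  110110(✓)  111001(✓)
size-2^1 implicants → -00100  001-10  00111-  1-0010  1-0100  1-1001  101-01  1010-1  11-001  110-00(✓)  110-10(✓)  1100-0(✓)  11000-  1101-0(✓)
size-2^2 implicants → 110--0
Unchecked terms (primes): -00100, 001-10, 00111-, 010011, 011100, 1-0010, 1-0100, 1-1001, 101-01, 1010-1, 11-001, 110--0, 11000-
Minterm coverage:
  m4 ⊆ -00100 [E]
  m10 ⊆ 001-10 [E]
  m14 ⊆ 001-10,00111-
  m15 ⊆ 00111- [E]
  m19 ⊆ 010011 [E]
  m28 ⊆ 011100 [E]
  m34 ⊆ 1-0010 [E]
  m36 ⊆ -00100,1-0100
  m41 ⊆ 1-1001,101-01,1010-1
  m43 ⊆ 1010-1 [E]
  m45 ⊆ 101-01 [E]
  m48 ⊆ 110--0,11000-
  m49 ⊆ 11-001,11000-
  m50 ⊆ 1-0010,110--0
  m52 ⊆ 1-0100,110--0
  m54 ⊆ 110--0 [E]
  m57 ⊆ 1-1001,11-001
E = {-00100, 001-10, 00111-, 010011, 011100, 1-0010, 101-01, 1010-1, 110--0}
Petrick residual → 11-001
Cover = b'c'de'f' + a'b'cef' + a'b'cde + a'bc'd'ef + a'bcde'f' + ac'd'ef' + ab'ce'f + ab'cd'f + abd'e'f + abc'f'  |cover|=10

10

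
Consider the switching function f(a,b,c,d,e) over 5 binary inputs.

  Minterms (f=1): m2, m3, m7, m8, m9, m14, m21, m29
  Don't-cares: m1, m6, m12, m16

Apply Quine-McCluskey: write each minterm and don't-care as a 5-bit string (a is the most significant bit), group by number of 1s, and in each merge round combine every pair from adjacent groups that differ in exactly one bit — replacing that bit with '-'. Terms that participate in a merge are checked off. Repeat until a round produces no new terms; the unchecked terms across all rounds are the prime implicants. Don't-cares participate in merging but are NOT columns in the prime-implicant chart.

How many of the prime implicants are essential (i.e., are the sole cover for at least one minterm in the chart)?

[col 0] 00001*, 00010*, 00011*, 00110*, 00111*, 01000*, 01001*, 01100*, 01110*, 10000, 10101*, 11101*
[col 1] 0-001, 0-110, 00-10*, 00-11*, 000-1, 0001-*, 0011-*, 01-00, 0100-, 011-0, 1-101
[col 2] 00-1-
Prime implicants: 0-001, 0-110, 00-1-, 000-1, 01-00, 0100-, 011-0, 1-101, 10000
PI chart (minterm → PIs covering it):
  2 | 00-1-  (sole → essential)
  3 | 00-1-,000-1
  7 | 00-1-  (sole → essential)
  8 | 01-00,0100-
  9 | 0-001,0100-
  14 | 0-110,011-0
  21 | 1-101  (sole → essential)
  29 | 1-101  (sole → essential)
Essential prime implicants: 00-1-, 1-101

2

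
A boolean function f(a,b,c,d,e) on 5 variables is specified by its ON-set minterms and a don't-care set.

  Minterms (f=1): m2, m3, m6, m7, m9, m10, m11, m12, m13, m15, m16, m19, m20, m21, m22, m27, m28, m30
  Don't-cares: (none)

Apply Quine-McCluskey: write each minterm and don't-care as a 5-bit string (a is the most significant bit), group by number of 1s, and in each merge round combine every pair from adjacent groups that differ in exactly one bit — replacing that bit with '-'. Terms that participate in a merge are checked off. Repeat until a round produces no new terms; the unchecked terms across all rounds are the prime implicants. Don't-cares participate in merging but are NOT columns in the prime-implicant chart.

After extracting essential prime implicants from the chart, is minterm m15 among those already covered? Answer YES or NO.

YES

[col 0] 00010*, 00011*, 00110*, 00111*, 01001*, 01010*, 01011*, 01100*, 01101*, 01111*, 10000*, 10011*, 10100*, 10101*, 10110*, 11011*, 11100*, 11110*
[col 1] -0011*, -0110, -1011*, -1100, 0-010*, 0-011*, 0-111*, 00-10*, 00-11*, 0001-*, 0011-*, 01-01*, 01-11*, 010-1*, 0101-*, 011-1*, 0110-, 1-011*, 1-100*, 1-110*, 10-00, 101-0*, 1010-, 111-0*
[col 2] --011, 0--11, 0-01-, 00-1-, 01--1, 1-1-0
Prime implicants: --011, -0110, -1100, 0--11, 0-01-, 00-1-, 01--1, 0110-, 1-1-0, 10-00, 1010-
PI chart (minterm → PIs covering it):
  2 | 0-01-,00-1-
  3 | --011,0--11,0-01-,00-1-
  6 | -0110,00-1-
  7 | 0--11,00-1-
  9 | 01--1  (sole → essential)
  10 | 0-01-  (sole → essential)
  11 | --011,0--11,0-01-,01--1
  12 | -1100,0110-
  13 | 01--1,0110-
  15 | 0--11,01--1
  16 | 10-00  (sole → essential)
  19 | --011  (sole → essential)
  20 | 1-1-0,10-00,1010-
  21 | 1010-  (sole → essential)
  22 | -0110,1-1-0
  27 | --011  (sole → essential)
  28 | -1100,1-1-0
  30 | 1-1-0  (sole → essential)
Essential prime implicants: --011, 0-01-, 01--1, 1-1-0, 10-00, 1010-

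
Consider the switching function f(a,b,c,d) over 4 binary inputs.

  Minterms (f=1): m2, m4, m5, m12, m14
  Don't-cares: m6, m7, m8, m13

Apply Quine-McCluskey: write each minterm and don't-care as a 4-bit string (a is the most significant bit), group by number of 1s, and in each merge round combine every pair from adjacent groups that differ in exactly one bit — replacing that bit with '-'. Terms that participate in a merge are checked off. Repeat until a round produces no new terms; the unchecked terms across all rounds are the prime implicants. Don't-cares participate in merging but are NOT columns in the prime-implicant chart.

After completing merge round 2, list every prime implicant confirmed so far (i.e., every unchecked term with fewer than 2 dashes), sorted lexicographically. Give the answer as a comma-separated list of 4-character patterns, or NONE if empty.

size-2^0 implicants → 0010(✓)  0100(✓)  0101(✓)  0110(✓)  0111(✓)  1000(✓)  1100(✓)  1101(✓)  1110(✓)
size-2^1 implicants → -100(✓)  -101(✓)  -110(✓)  0-10  01-0(✓)  01-1(✓)  010-(✓)  011-(✓)  1-00  11-0(✓)  110-(✓)
size-2^2 implicants → -1-0  -10-  01--
Unchecked terms (primes): -1-0, -10-, 0-10, 01--, 1-00

0-10, 1-00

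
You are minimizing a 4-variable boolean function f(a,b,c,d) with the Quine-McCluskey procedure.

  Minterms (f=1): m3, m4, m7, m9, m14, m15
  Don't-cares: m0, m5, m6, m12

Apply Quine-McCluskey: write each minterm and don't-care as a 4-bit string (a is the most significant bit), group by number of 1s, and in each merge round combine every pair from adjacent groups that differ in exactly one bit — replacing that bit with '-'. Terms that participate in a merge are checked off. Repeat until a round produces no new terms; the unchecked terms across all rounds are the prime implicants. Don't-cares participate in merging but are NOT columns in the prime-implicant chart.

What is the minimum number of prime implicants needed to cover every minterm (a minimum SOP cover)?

[col 0] 0000*, 0011*, 0100*, 0101*, 0110*, 0111*, 1001, 1100*, 1110*, 1111*
[col 1] -100*, -110*, -111*, 0-00, 0-11, 01-0*, 01-1*, 010-*, 011-*, 11-0*, 111-*
[col 2] -1-0, -11-, 01--
Prime implicants: -1-0, -11-, 0-00, 0-11, 01--, 1001
PI chart (minterm → PIs covering it):
  3 | 0-11  (sole → essential)
  4 | -1-0,0-00,01--
  7 | -11-,0-11,01--
  9 | 1001  (sole → essential)
  14 | -1-0,-11-
  15 | -11-  (sole → essential)
Essential prime implicants: -11-, 0-11, 1001
Petrick residual → -1-0
Minimum SOP uses 4 PIs: bd' + bc + a'cd + ab'c'd

4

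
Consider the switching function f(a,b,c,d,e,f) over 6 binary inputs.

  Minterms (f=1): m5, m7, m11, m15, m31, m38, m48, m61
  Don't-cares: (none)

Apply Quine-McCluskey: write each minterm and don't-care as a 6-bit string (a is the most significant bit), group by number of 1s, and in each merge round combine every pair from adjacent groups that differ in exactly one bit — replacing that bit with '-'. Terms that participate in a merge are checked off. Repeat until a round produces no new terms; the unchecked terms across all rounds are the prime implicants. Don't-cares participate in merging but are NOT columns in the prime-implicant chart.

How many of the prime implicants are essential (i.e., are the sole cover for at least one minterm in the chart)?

6

size-2^0 implicants → 000101(✓)  000111(✓)  001011(✓)  001111(✓)  011111(✓)  100110  110000  111101
size-2^1 implicants → 0-1111  00-111  0001-1  001-11
Unchecked terms (primes): 0-1111, 00-111, 0001-1, 001-11, 100110, 110000, 111101
Minterm coverage:
  m5 ⊆ 0001-1 [E]
  m7 ⊆ 00-111,0001-1
  m11 ⊆ 001-11 [E]
  m15 ⊆ 0-1111,00-111,001-11
  m31 ⊆ 0-1111 [E]
  m38 ⊆ 100110 [E]
  m48 ⊆ 110000 [E]
  m61 ⊆ 111101 [E]
E = {0-1111, 0001-1, 001-11, 100110, 110000, 111101}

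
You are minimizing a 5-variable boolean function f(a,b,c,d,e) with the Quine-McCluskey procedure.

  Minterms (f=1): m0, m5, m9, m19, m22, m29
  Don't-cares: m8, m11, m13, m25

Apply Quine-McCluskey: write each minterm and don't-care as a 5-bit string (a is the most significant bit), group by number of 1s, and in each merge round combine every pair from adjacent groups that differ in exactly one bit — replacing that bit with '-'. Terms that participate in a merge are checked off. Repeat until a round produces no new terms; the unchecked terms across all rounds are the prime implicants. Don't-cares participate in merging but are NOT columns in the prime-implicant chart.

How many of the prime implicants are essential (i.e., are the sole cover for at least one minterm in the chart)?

5

Round 0: 00000✓ 00101✓ 01000✓ 01001✓ 01011✓ 01101✓ 10011 10110 11001✓ 11101✓
Round 1: -1001✓ -1101✓ 0-000 0-101 01-01✓ 010-1 0100- 11-01✓
Round 2: -1-01
PIs = {-1-01, 0-000, 0-101, 010-1, 0100-, 10011, 10110}
Coverage chart:
  m0: 0-000 ←essential
  m5: 0-101 ←essential
  m9: -1-01,010-1,0100-
  m19: 10011 ←essential
  m22: 10110 ←essential
  m29: -1-01 ←essential
Essential: -1-01, 0-000, 0-101, 10011, 10110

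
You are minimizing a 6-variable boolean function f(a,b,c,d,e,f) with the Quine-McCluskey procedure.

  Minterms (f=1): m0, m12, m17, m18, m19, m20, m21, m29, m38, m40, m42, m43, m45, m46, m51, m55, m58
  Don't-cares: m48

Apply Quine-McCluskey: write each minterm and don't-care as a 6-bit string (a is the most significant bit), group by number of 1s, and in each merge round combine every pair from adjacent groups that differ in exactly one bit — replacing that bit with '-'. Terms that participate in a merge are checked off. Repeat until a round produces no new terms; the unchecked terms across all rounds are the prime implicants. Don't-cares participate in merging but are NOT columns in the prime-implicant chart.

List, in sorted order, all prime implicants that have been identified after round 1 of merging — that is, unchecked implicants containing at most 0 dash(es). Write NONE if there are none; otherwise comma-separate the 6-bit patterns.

000000, 001100, 101101, 110000

size-2^0 implicants → 000000  001100  010001(✓)  010010(✓)  010011(✓)  010100(✓)  010101(✓)  011101(✓)  100110(✓)  101000(✓)  101010(✓)  101011(✓)  101101  101110(✓)  110000  110011(✓)  110111(✓)  111010(✓)
size-2^1 implicants → -10011  01-101  010-01  0100-1  01001-  01010-  1-1010  10-110  101-10  1010-0  10101-  110-11
Unchecked terms (primes): -10011, 000000, 001100, 01-101, 010-01, 0100-1, 01001-, 01010-, 1-1010, 10-110, 101-10, 1010-0, 10101-, 101101, 110-11, 110000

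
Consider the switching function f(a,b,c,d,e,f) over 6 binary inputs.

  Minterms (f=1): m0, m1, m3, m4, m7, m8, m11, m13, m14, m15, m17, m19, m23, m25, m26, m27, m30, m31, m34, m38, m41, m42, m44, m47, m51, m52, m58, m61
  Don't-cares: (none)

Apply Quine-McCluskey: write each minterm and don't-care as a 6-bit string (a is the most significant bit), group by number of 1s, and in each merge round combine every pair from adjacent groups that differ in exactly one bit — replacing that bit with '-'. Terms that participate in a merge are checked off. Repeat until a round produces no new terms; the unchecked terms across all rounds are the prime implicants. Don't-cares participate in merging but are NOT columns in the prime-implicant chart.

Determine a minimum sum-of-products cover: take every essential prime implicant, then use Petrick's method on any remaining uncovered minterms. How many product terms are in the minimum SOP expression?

16

Round 0: 000000✓ 000001✓ 000011✓ 000100✓ 000111✓ 001000✓ 001011✓ 001101✓ 001110✓ 001111✓ 010001✓ 010011✓ 010111✓ 011001✓ 011010✓ 011011✓ 011110✓ 011111✓ 100010✓ 100110✓ 101001 101010✓ 101100 101111✓ 110011✓ 110100 111010✓ 111101
Round 1: -01111 -10011 -11010 0-0001✓ 0-0011✓ 0-0111✓ 0-1011✓ 0-1110✓ 0-1111✓ 00-000 00-011✓ 00-111✓ 000-00 000-11✓ 0000-1✓ 00000- 001-11✓ 0011-1 00111-✓ 01-001✓ 01-011✓ 01-111✓ 010-11✓ 0100-1✓ 011-10✓ 011-11✓ 0110-1✓ 01101-✓ 01111-✓ 1-1010 10-010 100-10
Round 2: 0--011✓ 0--111✓ 0-0-11✓ 0-00-1 0-1-11✓ 0-111- 00--11✓ 01--11✓ 01-0-1 011-1-
Round 3: 0---11
PIs = {-01111, -10011, -11010, 0---11, 0-00-1, 0-111-, 00-000, 000-00, 00000-, 0011-1, 01-0-1, 011-1-, 1-1010, 10-010, 100-10, 101001, 101100, 110100, 111101}
Coverage chart:
  m0: 00-000,000-00,00000-
  m1: 0-00-1,00000-
  m3: 0---11,0-00-1
  m4: 000-00 ←essential
  m7: 0---11 ←essential
  m8: 00-000 ←essential
  m11: 0---11 ←essential
  m13: 0011-1 ←essential
  m14: 0-111- ←essential
  m15: -01111,0---11,0-111-,0011-1
  m17: 0-00-1,01-0-1
  m19: -10011,0---11,0-00-1,01-0-1
  m23: 0---11 ←essential
  m25: 01-0-1 ←essential
  m26: -11010,011-1-
  m27: 0---11,01-0-1,011-1-
  m30: 0-111-,011-1-
  m31: 0---11,0-111-,011-1-
  m34: 10-010,100-10
  m38: 100-10 ←essential
  m41: 101001 ←essential
  m42: 1-1010,10-010
  m44: 101100 ←essential
  m47: -01111 ←essential
  m51: -10011 ←essential
  m52: 110100 ←essential
  m58: -11010,1-1010
  m61: 111101 ←essential
Essential: -01111, -10011, 0---11, 0-111-, 00-000, 000-00, 0011-1, 01-0-1, 100-10, 101001, 101100, 110100, 111101
Petrick residual → -11010, 0-00-1, 1-1010
Min cover (16 terms): b'cdef + bc'd'ef + bcd'ef' + a'ef + a'c'd'f + a'cde + a'b'd'e'f' + a'b'c'e'f' + a'b'cdf + a'bd'f + acd'ef' + ab'c'ef' + ab'cd'e'f + ab'cde'f' + abc'de'f' + abcde'f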